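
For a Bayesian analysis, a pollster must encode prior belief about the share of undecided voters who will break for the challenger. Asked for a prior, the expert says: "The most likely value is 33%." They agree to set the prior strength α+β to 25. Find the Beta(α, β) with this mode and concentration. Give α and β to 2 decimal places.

For α,β > 1 the Beta mode is (α−1)/(α+β−2). With α+β = 25, the mode is (α−1)/23.
Set (α−1)/23 = 0.33 → α = 1 + 0.33·23 = 8.59.
β = 25 − α = 16.41.

α = 8.59, β = 16.41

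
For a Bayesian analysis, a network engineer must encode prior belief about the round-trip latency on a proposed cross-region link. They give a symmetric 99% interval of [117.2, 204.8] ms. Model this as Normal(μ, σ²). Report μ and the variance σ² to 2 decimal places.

A symmetric 99% interval runs μ ± z·σ with z = 2.576.
Half-width = 43.8, so σ = 43.8/2.576 = 17.004 and σ² = 289.14.
μ is the interval midpoint, 161.00.

μ = 161.00, σ² = 289.14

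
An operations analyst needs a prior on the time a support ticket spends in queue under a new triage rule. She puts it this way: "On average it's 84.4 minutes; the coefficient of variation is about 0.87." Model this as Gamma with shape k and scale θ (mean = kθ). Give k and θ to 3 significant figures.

For Gamma(k, scale θ): mean = kθ, variance = kθ², so CV = 1/√k.
CV = 0.87, hence k = 1/CV² = 1.32.
Then θ = mean/k = 84.4/1.32 = 63.9.

k ≈ 1.32, θ ≈ 63.9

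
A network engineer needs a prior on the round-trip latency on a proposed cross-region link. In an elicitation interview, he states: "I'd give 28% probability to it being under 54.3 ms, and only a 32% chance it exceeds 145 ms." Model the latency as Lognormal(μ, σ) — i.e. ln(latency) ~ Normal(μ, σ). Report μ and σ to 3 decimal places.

μ ≈ 4.539, σ ≈ 0.935

If T ~ Lognormal(μ,σ) then ln T ~ Normal(μ,σ), so the p-quantile of ln T is μ + z_p·σ.
ln(54.3) = 3.995 and ln(145) = 4.977; z_{0.28} = -0.5828, z_{0.68} = 0.4677.
σ = (4.977 − 3.995)/(0.4677 − (-0.5828)) = 0.935.
μ = 3.995 − (-0.5828)·0.935 = 4.539.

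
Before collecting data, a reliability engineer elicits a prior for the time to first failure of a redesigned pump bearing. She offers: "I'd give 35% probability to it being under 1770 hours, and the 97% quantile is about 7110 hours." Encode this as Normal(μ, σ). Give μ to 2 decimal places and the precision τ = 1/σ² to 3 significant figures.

μ = 2677.99, τ = 1.8e-07

The p-quantile of Normal(μ,σ) is μ + z_p·σ, with z_{0.35} = -0.3853 and z_{0.97} = 1.881.
Eliminate σ: μ = (z₂·x₁ − z₁·x₂)/(z₂ − z₁) = (1.881·1770 − (-0.3853)·7110)/2.266 = 2677.99.
Then σ = (x₂ − x₁)/(z₂ − z₁) = (7110 − 1770)/2.266 = 2356.46.
Precision τ = 1/σ² = 1/2356² = 1.8e-07.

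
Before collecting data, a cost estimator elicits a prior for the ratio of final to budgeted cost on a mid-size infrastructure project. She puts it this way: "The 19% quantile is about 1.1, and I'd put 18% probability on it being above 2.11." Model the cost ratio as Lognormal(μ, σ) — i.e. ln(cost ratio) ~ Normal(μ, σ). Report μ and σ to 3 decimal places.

μ ≈ 0.414, σ ≈ 0.363

If T ~ Lognormal(μ,σ) then ln T ~ Normal(μ,σ), so the p-quantile of ln T is μ + z_p·σ.
ln(1.1) = 0.09531 and ln(2.11) = 0.7467; z_{0.19} = -0.8779, z_{0.82} = 0.9154.
σ = (0.7467 − 0.09531)/(0.9154 − (-0.8779)) = 0.363.
μ = 0.09531 − (-0.8779)·0.363 = 0.414.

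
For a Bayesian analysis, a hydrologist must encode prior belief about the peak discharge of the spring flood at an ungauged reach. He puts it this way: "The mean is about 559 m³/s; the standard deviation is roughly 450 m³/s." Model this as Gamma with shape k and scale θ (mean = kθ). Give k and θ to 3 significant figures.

For Gamma(k, scale θ): mean = kθ, variance = kθ², so CV = 1/√k.
CV = SD/mean = 450/559 = 0.805, hence k = 1/CV² = 1.54.
Then θ = mean/k = 559/1.54 = 362.

k ≈ 1.54, θ ≈ 362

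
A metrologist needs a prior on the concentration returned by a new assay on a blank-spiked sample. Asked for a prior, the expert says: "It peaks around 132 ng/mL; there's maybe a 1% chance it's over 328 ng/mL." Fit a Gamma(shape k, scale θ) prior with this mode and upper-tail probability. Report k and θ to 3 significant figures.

Gamma(k,θ) with k>1 has mode (k−1)θ, so θ = 132/(k−1).
Need P(X < 328) = 0.99 with θ tied to k this way. Start at k = 2, θ = 132: P(X<328) ≈ 0.710.
Too low — raise k to concentrate. Iterating converges to k ≈ 6.67.
Then θ = 132/(6.67−1) ≈ 23.3.

k ≈ 6.67, θ ≈ 23.3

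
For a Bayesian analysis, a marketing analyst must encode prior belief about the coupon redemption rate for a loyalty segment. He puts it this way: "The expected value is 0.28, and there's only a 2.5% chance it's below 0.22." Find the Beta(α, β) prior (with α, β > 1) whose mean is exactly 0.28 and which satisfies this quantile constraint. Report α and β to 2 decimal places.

α ≈ 55.80, β ≈ 143.48

With mean 0.28 fixed, write α = 0.28s, β = 0.72s where s = α+β.
Need P(θ < 0.22) = 0.025 under Beta(0.28s, 0.72s). Normal approximation: (q−m)/√(m(1−m)/s) ≈ z_{0.025} = -1.96, so s ≈ 0.28·0.72·(-1.96)²/(0.22−0.28)² = 215.1.
At s = 215.1: P(θ<0.22) ≈ 0.021. Adjusting to match 0.025 gives s ≈ 199.28.
So α = 0.28·199.28 ≈ 55.80, β = 0.72·199.28 ≈ 143.48.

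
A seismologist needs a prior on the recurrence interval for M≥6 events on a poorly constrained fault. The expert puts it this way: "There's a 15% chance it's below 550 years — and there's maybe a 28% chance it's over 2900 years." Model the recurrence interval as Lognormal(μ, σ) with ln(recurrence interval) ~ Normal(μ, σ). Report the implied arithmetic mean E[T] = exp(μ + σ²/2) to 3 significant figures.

E[T] ≈ 2700 years

If T ~ Lognormal(μ,σ) then ln T ~ Normal(μ,σ), so the p-quantile of ln T is μ + z_p·σ.
ln(550) = 6.31 and ln(2900) = 7.972; z_{0.15} = -1.036, z_{0.72} = 0.5828.
σ = (7.972 − 6.31)/(0.5828 − (-1.036)) = 1.027.
μ = 6.31 − (-1.036)·1.027 = 7.374.
E[T] = exp(μ + σ²/2) = exp(7.374 + 0.5271) = 2700 years.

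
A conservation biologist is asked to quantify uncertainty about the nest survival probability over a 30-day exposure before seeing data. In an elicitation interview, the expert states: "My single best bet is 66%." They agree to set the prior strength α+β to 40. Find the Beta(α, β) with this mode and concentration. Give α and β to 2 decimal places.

For α,β > 1 the Beta mode is (α−1)/(α+β−2). With α+β = 40, the mode is (α−1)/38.
Set (α−1)/38 = 0.66 → α = 1 + 0.66·38 = 26.08.
β = 40 − α = 13.92.

α = 26.08, β = 13.92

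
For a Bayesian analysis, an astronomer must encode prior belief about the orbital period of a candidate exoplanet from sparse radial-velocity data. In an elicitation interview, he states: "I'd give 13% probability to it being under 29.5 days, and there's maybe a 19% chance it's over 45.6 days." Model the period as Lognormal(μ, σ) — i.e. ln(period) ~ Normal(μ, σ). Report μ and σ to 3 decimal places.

μ ≈ 3.629, σ ≈ 0.217

If T ~ Lognormal(μ,σ) then ln T ~ Normal(μ,σ), so the p-quantile of ln T is μ + z_p·σ.
ln(29.5) = 3.384 and ln(45.6) = 3.82; z_{0.13} = -1.126, z_{0.81} = 0.8779.
σ = (3.82 − 3.384)/(0.8779 − (-1.126)) = 0.217.
μ = 3.384 − (-1.126)·0.217 = 3.629.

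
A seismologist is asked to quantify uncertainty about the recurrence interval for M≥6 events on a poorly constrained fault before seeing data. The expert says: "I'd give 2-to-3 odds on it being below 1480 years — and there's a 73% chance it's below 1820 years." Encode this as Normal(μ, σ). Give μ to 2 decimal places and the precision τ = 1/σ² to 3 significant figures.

μ = 1579.45, τ = 6.49e-06

For Normal(μ,σ), the p-quantile is μ + z_p·σ. Here z_{0.4} = -0.2533, z_{0.73} = 0.6128.
So 1480 = μ − 0.2533σ and 1820 = μ + 0.6128σ.
Subtracting: σ = (1820 − 1480)/(0.6128 − (-0.2533)) = 392.54.
Then μ = 1480 − (-0.2533)·392.54 = 1579.45.
Precision τ = 1/σ² = 1/392.5² = 6.49e-06.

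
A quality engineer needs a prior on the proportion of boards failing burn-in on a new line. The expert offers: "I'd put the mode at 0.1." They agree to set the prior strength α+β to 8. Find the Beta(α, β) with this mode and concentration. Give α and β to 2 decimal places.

For α,β > 1 the Beta mode is (α−1)/(α+β−2). With α+β = 8, the mode is (α−1)/6.
Set (α−1)/6 = 0.1 → α = 1 + 0.1·6 = 1.60.
β = 8 − α = 6.40.

α = 1.60, β = 6.40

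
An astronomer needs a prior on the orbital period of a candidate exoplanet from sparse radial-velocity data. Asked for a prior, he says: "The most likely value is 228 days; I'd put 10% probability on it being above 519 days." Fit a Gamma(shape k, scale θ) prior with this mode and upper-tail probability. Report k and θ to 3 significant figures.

k ≈ 3.84, θ ≈ 80.2

Gamma(k,θ) with k>1 has mode (k−1)θ, so θ = 228/(k−1).
Need P(X < 519) = 0.9 with θ tied to k this way. Start at k = 2, θ = 228: P(X<519) ≈ 0.664.
Too low — raise k to concentrate. Iterating converges to k ≈ 3.84.
Then θ = 228/(3.84−1) ≈ 80.2.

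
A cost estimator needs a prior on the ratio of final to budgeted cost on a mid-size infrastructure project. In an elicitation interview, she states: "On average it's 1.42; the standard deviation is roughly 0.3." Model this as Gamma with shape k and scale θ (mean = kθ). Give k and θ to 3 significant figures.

k ≈ 22.4, θ ≈ 0.0634

For Gamma(k, scale θ): mean = kθ, variance = kθ², so CV = 1/√k.
CV = SD/mean = 0.3/1.42 = 0.2113, hence k = 1/CV² = 22.4.
Then θ = mean/k = 1.42/22.4 = 0.0634.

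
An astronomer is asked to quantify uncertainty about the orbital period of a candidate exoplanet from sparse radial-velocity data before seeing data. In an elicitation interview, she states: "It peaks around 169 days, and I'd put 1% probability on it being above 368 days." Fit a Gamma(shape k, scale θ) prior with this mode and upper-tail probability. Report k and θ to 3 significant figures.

Gamma(k,θ) with k>1 has mode (k−1)θ, so θ = 169/(k−1).
Need P(X < 368) = 0.99 with θ tied to k this way. Start at k = 2, θ = 169: P(X<368) ≈ 0.640.
Too low — raise k to concentrate. Iterating converges to k ≈ 8.98.
Then θ = 169/(8.98−1) ≈ 21.2.

k ≈ 8.98, θ ≈ 21.2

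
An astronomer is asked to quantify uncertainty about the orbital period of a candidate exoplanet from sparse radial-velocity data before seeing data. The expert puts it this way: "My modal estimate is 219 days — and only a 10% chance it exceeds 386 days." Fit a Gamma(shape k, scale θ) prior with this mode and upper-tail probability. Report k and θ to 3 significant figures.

Gamma(k,θ) with k>1 has mode (k−1)θ, so θ = 219/(k−1).
Need P(X < 386) = 0.9 with θ tied to k this way. Start at k = 2, θ = 219: P(X<386) ≈ 0.526.
Too low — raise k to concentrate. Iterating converges to k ≈ 6.92.
Then θ = 219/(6.92−1) ≈ 37.

k ≈ 6.92, θ ≈ 37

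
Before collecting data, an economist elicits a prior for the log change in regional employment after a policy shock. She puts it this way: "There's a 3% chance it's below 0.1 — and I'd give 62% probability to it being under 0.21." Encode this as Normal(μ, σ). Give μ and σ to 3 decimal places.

The p-quantile of Normal(μ,σ) is μ + z_p·σ, with z_{0.03} = -1.881 and z_{0.62} = 0.3055.
Eliminate σ: μ = (z₂·x₁ − z₁·x₂)/(z₂ − z₁) = (0.3055·0.1 − (-1.881)·0.21)/2.186 = 0.195.
Then σ = (x₂ − x₁)/(z₂ − z₁) = (0.21 − 0.1)/2.186 = 0.050.

μ = 0.195, σ = 0.050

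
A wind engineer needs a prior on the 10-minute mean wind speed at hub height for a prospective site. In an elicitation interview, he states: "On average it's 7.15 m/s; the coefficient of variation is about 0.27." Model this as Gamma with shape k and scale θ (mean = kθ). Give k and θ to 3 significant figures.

For Gamma(k, scale θ): mean = kθ, variance = kθ², so CV = 1/√k.
CV = 0.27, hence k = 1/CV² = 13.7.
Then θ = mean/k = 7.15/13.7 = 0.521.

k ≈ 13.7, θ ≈ 0.521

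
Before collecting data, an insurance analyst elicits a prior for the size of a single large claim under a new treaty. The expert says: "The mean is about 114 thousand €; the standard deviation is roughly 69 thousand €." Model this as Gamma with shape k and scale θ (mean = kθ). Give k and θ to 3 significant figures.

For Gamma(k, scale θ): mean = kθ, variance = kθ², so CV = 1/√k.
CV = SD/mean = 69/114 = 0.6053, hence k = 1/CV² = 2.73.
Then θ = mean/k = 114/2.73 = 41.8.

k ≈ 2.73, θ ≈ 41.8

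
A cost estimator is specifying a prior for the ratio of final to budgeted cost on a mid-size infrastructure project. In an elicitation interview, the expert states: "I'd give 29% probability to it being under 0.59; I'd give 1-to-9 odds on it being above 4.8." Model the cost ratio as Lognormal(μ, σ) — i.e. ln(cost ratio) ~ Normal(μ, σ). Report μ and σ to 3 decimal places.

If T ~ Lognormal(μ,σ) then ln T ~ Normal(μ,σ), so the p-quantile of ln T is μ + z_p·σ.
ln(0.59) = -0.5276 and ln(4.8) = 1.569; z_{0.29} = -0.5534, z_{0.9} = 1.282.
σ = (1.569 − -0.5276)/(1.282 − (-0.5534)) = 1.142.
μ = -0.5276 − (-0.5534)·1.142 = 0.105.

μ ≈ 0.105, σ ≈ 1.142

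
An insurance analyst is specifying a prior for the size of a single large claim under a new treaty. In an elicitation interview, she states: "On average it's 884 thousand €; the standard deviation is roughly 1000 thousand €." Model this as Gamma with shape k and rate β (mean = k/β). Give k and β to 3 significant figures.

For Gamma(k, rate β): mean = k/β, variance = k/β², so CV = 1/√k.
CV = SD/mean = 1000/884 = 1.131, hence k = 1/CV² = 0.781.
Then β = k/mean = 0.781/884 = 0.000884.

k ≈ 0.781, β ≈ 0.000884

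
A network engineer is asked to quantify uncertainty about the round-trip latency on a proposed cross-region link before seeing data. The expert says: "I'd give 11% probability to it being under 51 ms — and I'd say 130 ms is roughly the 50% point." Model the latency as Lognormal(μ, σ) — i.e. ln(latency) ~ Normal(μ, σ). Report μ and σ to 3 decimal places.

μ ≈ 4.868, σ ≈ 0.763

If T ~ Lognormal(μ,σ) then ln T ~ Normal(μ,σ), so the p-quantile of ln T is μ + z_p·σ.
ln(51) = 3.932 and ln(130) = 4.868; z_{0.11} = -1.227, z_{0.5} = 0.
σ = (4.868 − 3.932)/(0 − (-1.227)) = 0.763.
μ = 3.932 − (-1.227)·0.763 = 4.868.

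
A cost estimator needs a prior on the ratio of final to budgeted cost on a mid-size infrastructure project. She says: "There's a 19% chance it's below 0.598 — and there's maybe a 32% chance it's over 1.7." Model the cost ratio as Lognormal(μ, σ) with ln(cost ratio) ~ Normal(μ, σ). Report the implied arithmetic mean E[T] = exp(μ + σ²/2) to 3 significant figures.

If T ~ Lognormal(μ,σ) then ln T ~ Normal(μ,σ), so the p-quantile of ln T is μ + z_p·σ.
ln(0.598) = -0.5142 and ln(1.7) = 0.5306; z_{0.19} = -0.8779, z_{0.68} = 0.4677.
σ = (0.5306 − -0.5142)/(0.4677 − (-0.8779)) = 0.776.
μ = -0.5142 − (-0.8779)·0.776 = 0.167.
E[T] = exp(μ + σ²/2) = exp(0.167 + 0.3014) = 1.6.

E[T] ≈ 1.6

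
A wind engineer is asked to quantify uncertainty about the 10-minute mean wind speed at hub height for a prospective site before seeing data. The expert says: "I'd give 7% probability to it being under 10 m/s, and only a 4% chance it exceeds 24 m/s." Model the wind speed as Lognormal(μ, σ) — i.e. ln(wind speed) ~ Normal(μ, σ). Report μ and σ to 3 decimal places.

If T ~ Lognormal(μ,σ) then ln T ~ Normal(μ,σ), so the p-quantile of ln T is μ + z_p·σ.
ln(10) = 2.303 and ln(24) = 3.178; z_{0.07} = -1.476, z_{0.96} = 1.751.
σ = (3.178 − 2.303)/(1.751 − (-1.476)) = 0.271.
μ = 2.303 − (-1.476)·0.271 = 2.703.

μ ≈ 2.703, σ ≈ 0.271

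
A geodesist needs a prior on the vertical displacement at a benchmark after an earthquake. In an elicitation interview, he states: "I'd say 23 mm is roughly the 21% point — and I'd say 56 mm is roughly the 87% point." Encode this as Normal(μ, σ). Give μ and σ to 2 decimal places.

For Normal(μ,σ), the p-quantile is μ + z_p·σ. Here z_{0.21} = -0.8064, z_{0.87} = 1.126.
So 23 = μ − 0.8064σ and 56 = μ + 1.126σ.
Subtracting: σ = (56 − 23)/(1.126 − (-0.8064)) = 17.07.
Then μ = 23 − (-0.8064)·17.07 = 36.77.

μ = 36.77, σ = 17.07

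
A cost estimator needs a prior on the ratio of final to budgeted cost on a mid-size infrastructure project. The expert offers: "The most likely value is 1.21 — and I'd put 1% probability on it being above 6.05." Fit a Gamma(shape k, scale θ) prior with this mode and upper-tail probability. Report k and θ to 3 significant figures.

k ≈ 2.51, θ ≈ 0.8

Gamma(k,θ) with k>1 has mode (k−1)θ, so θ = 1.21/(k−1).
Need P(X < 6.05) = 0.99 with θ tied to k this way. Start at k = 2, θ = 1.21: P(X<6.05) ≈ 0.960.
Too low — raise k to concentrate. Iterating converges to k ≈ 2.51.
Then θ = 1.21/(2.51−1) ≈ 0.8.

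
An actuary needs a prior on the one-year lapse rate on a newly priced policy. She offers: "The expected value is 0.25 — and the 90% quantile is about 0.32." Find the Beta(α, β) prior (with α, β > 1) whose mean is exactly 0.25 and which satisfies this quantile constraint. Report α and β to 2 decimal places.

α ≈ 16.31, β ≈ 48.93

With mean 0.25 fixed, write α = 0.25s, β = 0.75s where s = α+β.
Need P(θ < 0.32) = 0.9 under Beta(0.25s, 0.75s). Normal approximation: (q−m)/√(m(1−m)/s) ≈ z_{0.9} = 1.28, so s ≈ 0.25·0.75·(1.28)²/(0.32−0.25)² = 62.8.
At s = 62.8: P(θ<0.32) ≈ 0.896. Adjusting to match 0.9 gives s ≈ 65.24.
So α = 0.25·65.24 ≈ 16.31, β = 0.75·65.24 ≈ 48.93.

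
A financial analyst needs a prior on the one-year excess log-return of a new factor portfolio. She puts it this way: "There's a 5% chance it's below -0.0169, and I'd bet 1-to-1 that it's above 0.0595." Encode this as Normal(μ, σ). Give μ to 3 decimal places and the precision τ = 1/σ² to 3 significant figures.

For Normal(μ,σ), the p-quantile is μ + z_p·σ. Here z_{0.05} = -1.645, z_{0.5} = 0.
So -0.0169 = μ − 1.645σ and 0.0595 = μ + 0σ.
Subtracting: σ = (0.0595 − -0.0169)/(0 − (-1.645)) = 0.046.
Then μ = -0.0169 − (-1.645)·0.046 = 0.059.
Precision τ = 1/σ² = 1/0.04645² = 464.

μ = 0.059, τ = 464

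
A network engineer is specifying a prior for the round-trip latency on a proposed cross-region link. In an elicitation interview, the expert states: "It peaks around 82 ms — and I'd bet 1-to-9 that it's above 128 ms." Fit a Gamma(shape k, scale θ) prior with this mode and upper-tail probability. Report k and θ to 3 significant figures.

Gamma(k,θ) with k>1 has mode (k−1)θ, so θ = 82/(k−1).
Need P(X < 128) = 0.9 with θ tied to k this way. Start at k = 2, θ = 82: P(X<128) ≈ 0.462.
Too low — raise k to concentrate. Iterating converges to k ≈ 10.4.
Then θ = 82/(10.4−1) ≈ 8.69.

k ≈ 10.4, θ ≈ 8.69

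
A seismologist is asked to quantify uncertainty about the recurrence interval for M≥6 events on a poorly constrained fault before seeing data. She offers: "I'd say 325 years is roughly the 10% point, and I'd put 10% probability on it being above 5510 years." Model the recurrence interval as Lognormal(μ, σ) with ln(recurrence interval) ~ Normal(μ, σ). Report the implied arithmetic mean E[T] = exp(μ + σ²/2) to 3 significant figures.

E[T] ≈ 2460 years

If T ~ Lognormal(μ,σ) then ln T ~ Normal(μ,σ), so the p-quantile of ln T is μ + z_p·σ.
ln(325) = 5.784 and ln(5510) = 8.614; z_{0.1} = -1.282, z_{0.9} = 1.282.
σ = (8.614 − 5.784)/(1.282 − (-1.282)) = 1.104.
μ = 5.784 − (-1.282)·1.104 = 7.199.
E[T] = exp(μ + σ²/2) = exp(7.199 + 0.6098) = 2460 years.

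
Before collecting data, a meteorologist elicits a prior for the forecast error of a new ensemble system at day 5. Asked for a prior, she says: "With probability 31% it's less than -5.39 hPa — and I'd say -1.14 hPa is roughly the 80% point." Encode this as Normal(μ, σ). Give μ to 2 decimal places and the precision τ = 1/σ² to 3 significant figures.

μ = -3.81, τ = 0.099

The p-quantile of Normal(μ,σ) is μ + z_p·σ, with z_{0.31} = -0.4959 and z_{0.8} = 0.8416.
Eliminate σ: μ = (z₂·x₁ − z₁·x₂)/(z₂ − z₁) = (0.8416·-5.39 − (-0.4959)·-1.14)/1.337 = -3.81.
Then σ = (x₂ − x₁)/(z₂ − z₁) = (-1.14 − -5.39)/1.337 = 3.18.
Precision τ = 1/σ² = 1/3.178² = 0.099.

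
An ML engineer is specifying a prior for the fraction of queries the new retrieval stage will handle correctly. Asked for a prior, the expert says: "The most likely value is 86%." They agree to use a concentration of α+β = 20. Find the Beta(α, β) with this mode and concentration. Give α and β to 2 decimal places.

For α,β > 1 the Beta mode is (α−1)/(α+β−2). With α+β = 20, the mode is (α−1)/18.
Set (α−1)/18 = 0.86 → α = 1 + 0.86·18 = 16.48.
β = 20 − α = 3.52.

α = 16.48, β = 3.52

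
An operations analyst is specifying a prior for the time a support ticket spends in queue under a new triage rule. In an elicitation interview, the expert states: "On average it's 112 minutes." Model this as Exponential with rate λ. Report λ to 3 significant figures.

Exponential mean = 1/λ, so λ = 1/112.0 = 0.00893.

λ ≈ 0.00893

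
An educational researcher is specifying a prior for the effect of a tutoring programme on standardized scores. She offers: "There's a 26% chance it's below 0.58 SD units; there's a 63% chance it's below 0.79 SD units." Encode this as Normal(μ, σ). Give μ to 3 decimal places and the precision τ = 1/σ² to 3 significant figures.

The p-quantile of Normal(μ,σ) is μ + z_p·σ, with z_{0.26} = -0.6433 and z_{0.63} = 0.3319.
Eliminate σ: μ = (z₂·x₁ − z₁·x₂)/(z₂ − z₁) = (0.3319·0.58 − (-0.6433)·0.79)/0.9752 = 0.719.
Then σ = (x₂ − x₁)/(z₂ − z₁) = (0.79 − 0.58)/0.9752 = 0.215.
Precision τ = 1/σ² = 1/0.2153² = 21.6.

μ = 0.719, τ = 21.6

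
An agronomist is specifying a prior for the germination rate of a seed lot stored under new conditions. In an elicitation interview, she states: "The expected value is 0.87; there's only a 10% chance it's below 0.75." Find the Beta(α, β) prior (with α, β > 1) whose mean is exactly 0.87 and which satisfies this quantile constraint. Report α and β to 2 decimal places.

With mean 0.87 fixed, write α = 0.87s, β = 0.13s where s = α+β.
Need P(θ < 0.75) = 0.1 under Beta(0.87s, 0.13s). Normal approximation: (q−m)/√(m(1−m)/s) ≈ z_{0.1} = -1.28, so s ≈ 0.87·0.13·(-1.28)²/(0.75−0.87)² = 12.9.
At s = 12.9: P(θ<0.75) ≈ 0.107. Adjusting to match 0.1 gives s ≈ 14.04.
So α = 0.87·14.04 ≈ 12.21, β = 0.13·14.04 ≈ 1.82.

α ≈ 12.21, β ≈ 1.82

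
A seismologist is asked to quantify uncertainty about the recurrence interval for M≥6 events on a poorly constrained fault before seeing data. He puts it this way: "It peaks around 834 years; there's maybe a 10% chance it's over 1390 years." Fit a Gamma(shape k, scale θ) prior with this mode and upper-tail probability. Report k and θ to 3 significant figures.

k ≈ 8.24, θ ≈ 115

Gamma(k,θ) with k>1 has mode (k−1)θ, so θ = 834/(k−1).
Need P(X < 1390) = 0.9 with θ tied to k this way. Start at k = 2, θ = 834: P(X<1390) ≈ 0.496.
Too low — raise k to concentrate. Iterating converges to k ≈ 8.24.
Then θ = 834/(8.24−1) ≈ 115.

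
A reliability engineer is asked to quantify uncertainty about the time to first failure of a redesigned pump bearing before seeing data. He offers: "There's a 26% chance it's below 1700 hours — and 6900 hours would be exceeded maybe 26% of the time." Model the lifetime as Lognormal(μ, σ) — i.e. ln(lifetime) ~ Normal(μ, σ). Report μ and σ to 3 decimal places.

If T ~ Lognormal(μ,σ) then ln T ~ Normal(μ,σ), so the p-quantile of ln T is μ + z_p·σ.
ln(1700) = 7.438 and ln(6900) = 8.839; z_{0.26} = -0.6433, z_{0.74} = 0.6433.
σ = (8.839 − 7.438)/(0.6433 − (-0.6433)) = 1.089.
μ = 7.438 − (-0.6433)·1.089 = 8.139.

μ ≈ 8.139, σ ≈ 1.089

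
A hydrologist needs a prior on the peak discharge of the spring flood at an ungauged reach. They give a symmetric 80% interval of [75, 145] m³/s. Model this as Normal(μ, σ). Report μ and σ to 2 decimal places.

μ = 110.00, σ = 27.31

A symmetric 80% interval runs μ ± z·σ with z = 1.282.
Half-width = 35, so σ = 35/1.282 = 27.31.
μ is the interval midpoint, 110.00.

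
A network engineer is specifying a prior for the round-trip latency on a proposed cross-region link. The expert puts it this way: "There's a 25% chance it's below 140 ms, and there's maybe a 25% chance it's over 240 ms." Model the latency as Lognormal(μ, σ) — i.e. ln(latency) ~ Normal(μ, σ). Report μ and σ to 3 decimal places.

μ ≈ 5.211, σ ≈ 0.400

If T ~ Lognormal(μ,σ) then ln T ~ Normal(μ,σ), so the p-quantile of ln T is μ + z_p·σ.
ln(140) = 4.942 and ln(240) = 5.481; z_{0.25} = -0.6745, z_{0.75} = 0.6745.
σ = (5.481 − 4.942)/(0.6745 − (-0.6745)) = 0.400.
μ = 4.942 − (-0.6745)·0.400 = 5.211.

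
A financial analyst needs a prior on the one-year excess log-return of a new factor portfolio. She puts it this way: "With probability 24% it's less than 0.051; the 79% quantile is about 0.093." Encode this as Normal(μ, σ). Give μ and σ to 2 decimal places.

μ = 0.07, σ = 0.03

The p-quantile of Normal(μ,σ) is μ + z_p·σ, with z_{0.24} = -0.7063 and z_{0.79} = 0.8064.
Eliminate σ: μ = (z₂·x₁ − z₁·x₂)/(z₂ − z₁) = (0.8064·0.051 − (-0.7063)·0.093)/1.513 = 0.07.
Then σ = (x₂ − x₁)/(z₂ − z₁) = (0.093 − 0.051)/1.513 = 0.03.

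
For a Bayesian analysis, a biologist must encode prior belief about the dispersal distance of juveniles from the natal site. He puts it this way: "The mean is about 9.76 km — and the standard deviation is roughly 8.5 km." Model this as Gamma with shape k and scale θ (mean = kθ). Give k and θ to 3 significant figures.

k ≈ 1.32, θ ≈ 7.4

For Gamma(k, scale θ): mean = kθ, variance = kθ², so CV = 1/√k.
CV = SD/mean = 8.5/9.76 = 0.8709, hence k = 1/CV² = 1.32.
Then θ = mean/k = 9.76/1.32 = 7.4.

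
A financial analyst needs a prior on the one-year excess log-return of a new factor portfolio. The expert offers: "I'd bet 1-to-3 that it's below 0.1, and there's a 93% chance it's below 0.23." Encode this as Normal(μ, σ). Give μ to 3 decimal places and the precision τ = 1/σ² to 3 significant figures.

The p-quantile of Normal(μ,σ) is μ + z_p·σ, with z_{0.25} = -0.6745 and z_{0.93} = 1.476.
Eliminate σ: μ = (z₂·x₁ − z₁·x₂)/(z₂ − z₁) = (1.476·0.1 − (-0.6745)·0.23)/2.15 = 0.141.
Then σ = (x₂ − x₁)/(z₂ − z₁) = (0.23 − 0.1)/2.15 = 0.060.
Precision τ = 1/σ² = 1/0.06046² = 274.

μ = 0.141, τ = 274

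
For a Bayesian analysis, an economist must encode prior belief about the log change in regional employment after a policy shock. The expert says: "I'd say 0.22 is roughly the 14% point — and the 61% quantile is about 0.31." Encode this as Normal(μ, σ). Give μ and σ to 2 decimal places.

μ = 0.29, σ = 0.07

For Normal(μ,σ), the p-quantile is μ + z_p·σ. Here z_{0.14} = -1.08, z_{0.61} = 0.2793.
So 0.22 = μ − 1.08σ and 0.31 = μ + 0.2793σ.
Subtracting: σ = (0.31 − 0.22)/(0.2793 − (-1.08)) = 0.07.
Then μ = 0.22 − (-1.08)·0.07 = 0.29.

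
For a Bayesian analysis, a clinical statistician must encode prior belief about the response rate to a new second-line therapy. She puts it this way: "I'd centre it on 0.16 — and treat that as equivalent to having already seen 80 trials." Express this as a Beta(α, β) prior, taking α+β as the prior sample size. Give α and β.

α = 12.8, β = 67.2

Under the effective-sample-size interpretation, Beta(α, β) has prior mean α/(α+β) and prior sample size α+β.
So α+β = 80 and α/(α+β) = 0.16, giving α = 0.16·80 = 12.8 and β = 80 − 12.8 = 67.2.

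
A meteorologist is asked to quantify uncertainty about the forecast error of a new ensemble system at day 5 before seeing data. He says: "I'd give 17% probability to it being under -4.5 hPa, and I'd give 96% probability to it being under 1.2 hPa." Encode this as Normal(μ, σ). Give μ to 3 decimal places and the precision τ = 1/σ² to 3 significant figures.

μ = -2.489, τ = 0.225

For Normal(μ,σ), the p-quantile is μ + z_p·σ. Here z_{0.17} = -0.9542, z_{0.96} = 1.751.
So -4.5 = μ − 0.9542σ and 1.2 = μ + 1.751σ.
Subtracting: σ = (1.2 − -4.5)/(1.751 − (-0.9542)) = 2.107.
Then μ = -4.5 − (-0.9542)·2.107 = -2.489.
Precision τ = 1/σ² = 1/2.107² = 0.225.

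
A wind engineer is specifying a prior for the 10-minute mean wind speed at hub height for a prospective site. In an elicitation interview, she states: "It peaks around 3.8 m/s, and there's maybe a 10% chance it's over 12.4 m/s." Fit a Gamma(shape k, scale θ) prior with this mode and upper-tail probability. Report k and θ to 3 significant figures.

k ≈ 2.35, θ ≈ 2.82

Gamma(k,θ) with k>1 has mode (k−1)θ, so θ = 3.8/(k−1).
Need P(X < 12.4) = 0.9 with θ tied to k this way. Start at k = 2, θ = 3.8: P(X<12.4) ≈ 0.837.
Too low — raise k to concentrate. Iterating converges to k ≈ 2.35.
Then θ = 3.8/(2.35−1) ≈ 2.82.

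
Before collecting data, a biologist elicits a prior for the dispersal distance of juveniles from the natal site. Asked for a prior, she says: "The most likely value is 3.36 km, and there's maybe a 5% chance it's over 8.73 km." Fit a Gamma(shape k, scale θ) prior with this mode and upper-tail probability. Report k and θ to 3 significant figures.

k ≈ 3.97, θ ≈ 1.13

Gamma(k,θ) with k>1 has mode (k−1)θ, so θ = 3.36/(k−1).
Need P(X < 8.73) = 0.95 with θ tied to k this way. Start at k = 2, θ = 3.36: P(X<8.73) ≈ 0.732.
Too low — raise k to concentrate. Iterating converges to k ≈ 3.97.
Then θ = 3.36/(3.97−1) ≈ 1.13.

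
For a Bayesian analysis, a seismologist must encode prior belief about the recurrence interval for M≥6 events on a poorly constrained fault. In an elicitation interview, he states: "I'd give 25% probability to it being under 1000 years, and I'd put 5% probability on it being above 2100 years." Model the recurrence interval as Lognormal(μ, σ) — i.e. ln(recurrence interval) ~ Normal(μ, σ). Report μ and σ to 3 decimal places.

μ ≈ 7.124, σ ≈ 0.320

If T ~ Lognormal(μ,σ) then ln T ~ Normal(μ,σ), so the p-quantile of ln T is μ + z_p·σ.
ln(1000) = 6.908 and ln(2100) = 7.65; z_{0.25} = -0.6745, z_{0.95} = 1.645.
σ = (7.65 − 6.908)/(1.645 − (-0.6745)) = 0.320.
μ = 6.908 − (-0.6745)·0.320 = 7.124.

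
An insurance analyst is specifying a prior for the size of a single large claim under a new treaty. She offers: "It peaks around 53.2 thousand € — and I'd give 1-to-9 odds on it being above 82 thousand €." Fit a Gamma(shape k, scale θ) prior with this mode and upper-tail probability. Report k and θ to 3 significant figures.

Gamma(k,θ) with k>1 has mode (k−1)θ, so θ = 53.2/(k−1).
Need P(X < 82) = 0.9 with θ tied to k this way. Start at k = 2, θ = 53.2: P(X<82) ≈ 0.456.
Too low — raise k to concentrate. Iterating converges to k ≈ 11.
Then θ = 53.2/(11−1) ≈ 5.33.

k ≈ 11, θ ≈ 5.33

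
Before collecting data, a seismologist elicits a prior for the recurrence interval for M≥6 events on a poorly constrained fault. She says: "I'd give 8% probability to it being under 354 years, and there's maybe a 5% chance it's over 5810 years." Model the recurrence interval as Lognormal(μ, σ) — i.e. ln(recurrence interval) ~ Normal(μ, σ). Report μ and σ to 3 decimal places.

μ ≈ 7.158, σ ≈ 0.917

If T ~ Lognormal(μ,σ) then ln T ~ Normal(μ,σ), so the p-quantile of ln T is μ + z_p·σ.
ln(354) = 5.869 and ln(5810) = 8.667; z_{0.08} = -1.405, z_{0.95} = 1.645.
σ = (8.667 − 5.869)/(1.645 − (-1.405)) = 0.917.
μ = 5.869 − (-1.405)·0.917 = 7.158.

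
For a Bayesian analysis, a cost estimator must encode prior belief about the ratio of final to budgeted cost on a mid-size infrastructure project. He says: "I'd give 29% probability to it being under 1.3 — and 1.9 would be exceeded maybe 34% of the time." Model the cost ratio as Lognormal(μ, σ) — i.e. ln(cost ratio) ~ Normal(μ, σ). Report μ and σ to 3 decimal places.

μ ≈ 0.480, σ ≈ 0.393

If T ~ Lognormal(μ,σ) then ln T ~ Normal(μ,σ), so the p-quantile of ln T is μ + z_p·σ.
ln(1.3) = 0.2624 and ln(1.9) = 0.6419; z_{0.29} = -0.5534, z_{0.66} = 0.4125.
σ = (0.6419 − 0.2624)/(0.4125 − (-0.5534)) = 0.393.
μ = 0.2624 − (-0.5534)·0.393 = 0.480.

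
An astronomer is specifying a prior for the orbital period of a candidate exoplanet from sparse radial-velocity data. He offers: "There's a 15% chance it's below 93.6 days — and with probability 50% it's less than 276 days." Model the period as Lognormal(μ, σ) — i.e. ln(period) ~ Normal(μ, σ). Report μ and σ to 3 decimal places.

μ ≈ 5.620, σ ≈ 1.043

If T ~ Lognormal(μ,σ) then ln T ~ Normal(μ,σ), so the p-quantile of ln T is μ + z_p·σ.
ln(93.6) = 4.539 and ln(276) = 5.62; z_{0.15} = -1.036, z_{0.5} = 0.
σ = (5.62 − 4.539)/(0 − (-1.036)) = 1.043.
μ = 4.539 − (-1.036)·1.043 = 5.620.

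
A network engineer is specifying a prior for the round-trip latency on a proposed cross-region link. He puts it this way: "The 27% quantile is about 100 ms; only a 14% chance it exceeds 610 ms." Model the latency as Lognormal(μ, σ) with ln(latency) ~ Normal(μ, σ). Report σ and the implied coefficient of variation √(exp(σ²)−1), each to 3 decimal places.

If T ~ Lognormal(μ,σ) then ln T ~ Normal(μ,σ), so the p-quantile of ln T is μ + z_p·σ.
ln(100) = 4.605 and ln(610) = 6.413; z_{0.27} = -0.6128, z_{0.86} = 1.08.
σ = (6.413 − 4.605)/(1.08 − (-0.6128)) = 1.068.
μ = 4.605 − (-0.6128)·1.068 = 5.260.
CV = √(exp(σ²)−1) = √(exp(1.1407)−1) = 1.459.

σ ≈ 1.068, CV ≈ 1.459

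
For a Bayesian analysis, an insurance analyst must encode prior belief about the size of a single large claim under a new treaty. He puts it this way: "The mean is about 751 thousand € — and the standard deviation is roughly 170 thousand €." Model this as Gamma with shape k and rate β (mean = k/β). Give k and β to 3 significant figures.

k ≈ 19.5, β ≈ 0.026

For Gamma(k, rate β): mean = k/β, variance = k/β², so CV = 1/√k.
CV = SD/mean = 170/751 = 0.2264, hence k = 1/CV² = 19.5.
Then β = k/mean = 19.5/751 = 0.026.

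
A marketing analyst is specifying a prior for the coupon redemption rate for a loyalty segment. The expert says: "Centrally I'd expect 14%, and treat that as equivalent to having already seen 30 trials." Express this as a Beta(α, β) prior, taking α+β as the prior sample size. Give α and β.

α = 4.2, β = 25.8

Under the effective-sample-size interpretation, Beta(α, β) has prior mean α/(α+β) and prior sample size α+β.
So α+β = 30 and α/(α+β) = 0.14, giving α = 0.14·30 = 4.2 and β = 30 − 4.2 = 25.8.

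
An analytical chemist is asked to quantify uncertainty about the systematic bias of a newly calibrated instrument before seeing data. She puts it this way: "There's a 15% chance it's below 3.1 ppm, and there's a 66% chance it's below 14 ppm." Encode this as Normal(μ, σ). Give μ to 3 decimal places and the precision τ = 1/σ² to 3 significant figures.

The p-quantile of Normal(μ,σ) is μ + z_p·σ, with z_{0.15} = -1.036 and z_{0.66} = 0.4125.
Eliminate σ: μ = (z₂·x₁ − z₁·x₂)/(z₂ − z₁) = (0.4125·3.1 − (-1.036)·14)/1.449 = 10.897.
Then σ = (x₂ − x₁)/(z₂ − z₁) = (14 − 3.1)/1.449 = 7.523.
Precision τ = 1/σ² = 1/7.523² = 0.0177.

μ = 10.897, τ = 0.0177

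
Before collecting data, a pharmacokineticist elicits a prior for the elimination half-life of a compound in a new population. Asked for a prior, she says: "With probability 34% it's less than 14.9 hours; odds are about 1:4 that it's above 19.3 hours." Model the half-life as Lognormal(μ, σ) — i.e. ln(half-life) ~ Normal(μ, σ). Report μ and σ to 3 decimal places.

If T ~ Lognormal(μ,σ) then ln T ~ Normal(μ,σ), so the p-quantile of ln T is μ + z_p·σ.
ln(14.9) = 2.701 and ln(19.3) = 2.96; z_{0.34} = -0.4125, z_{0.8} = 0.8416.
σ = (2.96 − 2.701)/(0.8416 − (-0.4125)) = 0.206.
μ = 2.701 − (-0.4125)·0.206 = 2.786.

μ ≈ 2.786, σ ≈ 0.206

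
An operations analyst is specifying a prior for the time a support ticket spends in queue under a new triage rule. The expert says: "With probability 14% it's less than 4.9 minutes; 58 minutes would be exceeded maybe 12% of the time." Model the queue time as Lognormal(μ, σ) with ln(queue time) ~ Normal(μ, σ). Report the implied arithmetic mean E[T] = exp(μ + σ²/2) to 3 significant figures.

If T ~ Lognormal(μ,σ) then ln T ~ Normal(μ,σ), so the p-quantile of ln T is μ + z_p·σ.
ln(4.9) = 1.589 and ln(58) = 4.06; z_{0.14} = -1.08, z_{0.88} = 1.175.
σ = (4.06 − 1.589)/(1.175 − (-1.08)) = 1.096.
μ = 1.589 − (-1.08)·1.096 = 2.773.
E[T] = exp(μ + σ²/2) = exp(2.773 + 0.6003) = 29.2 minutes.

E[T] ≈ 29.2 minutes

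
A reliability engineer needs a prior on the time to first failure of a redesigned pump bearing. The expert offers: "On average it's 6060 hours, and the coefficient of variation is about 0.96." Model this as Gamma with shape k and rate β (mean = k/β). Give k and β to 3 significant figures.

For Gamma(k, rate β): mean = k/β, variance = k/β², so CV = 1/√k.
CV = 0.96, hence k = 1/CV² = 1.09.
Then β = k/mean = 1.09/6060 = 0.000179.

k ≈ 1.09, β ≈ 0.000179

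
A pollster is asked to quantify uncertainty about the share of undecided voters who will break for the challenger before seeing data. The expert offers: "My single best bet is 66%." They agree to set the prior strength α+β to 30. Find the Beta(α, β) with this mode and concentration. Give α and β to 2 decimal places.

α = 19.48, β = 10.52

For α,β > 1 the Beta mode is (α−1)/(α+β−2). With α+β = 30, the mode is (α−1)/28.
Set (α−1)/28 = 0.66 → α = 1 + 0.66·28 = 19.48.
β = 30 − α = 10.52.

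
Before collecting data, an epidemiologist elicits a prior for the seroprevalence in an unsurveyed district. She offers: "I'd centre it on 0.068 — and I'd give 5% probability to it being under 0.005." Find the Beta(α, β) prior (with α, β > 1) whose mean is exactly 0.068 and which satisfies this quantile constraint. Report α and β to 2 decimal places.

With mean 0.068 fixed, write α = 0.068s, β = 0.932s where s = α+β.
Need P(θ < 0.005) = 0.05 under Beta(0.068s, 0.932s). Normal approximation: (q−m)/√(m(1−m)/s) ≈ z_{0.05} = -1.64, so s ≈ 0.068·0.932·(-1.64)²/(0.005−0.068)² = 43.2.
At s = 43.2: P(θ<0.005) ≈ 0.002. Adjusting to match 0.05 gives s ≈ 16.70.
So α = 0.068·16.70 ≈ 1.14, β = 0.932·16.70 ≈ 15.56.

α ≈ 1.14, β ≈ 15.56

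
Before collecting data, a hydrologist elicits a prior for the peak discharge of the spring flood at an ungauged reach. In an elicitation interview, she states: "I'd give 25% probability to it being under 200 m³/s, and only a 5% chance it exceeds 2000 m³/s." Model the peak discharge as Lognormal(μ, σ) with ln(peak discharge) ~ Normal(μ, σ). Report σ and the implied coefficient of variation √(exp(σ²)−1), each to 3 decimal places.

If T ~ Lognormal(μ,σ) then ln T ~ Normal(μ,σ), so the p-quantile of ln T is μ + z_p·σ.
ln(200) = 5.298 and ln(2000) = 7.601; z_{0.25} = -0.6745, z_{0.95} = 1.645.
σ = (7.601 − 5.298)/(1.645 − (-0.6745)) = 0.993.
μ = 5.298 − (-0.6745)·0.993 = 5.968.
CV = √(exp(σ²)−1) = √(exp(0.9856)−1) = 1.296.

σ ≈ 0.993, CV ≈ 1.296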